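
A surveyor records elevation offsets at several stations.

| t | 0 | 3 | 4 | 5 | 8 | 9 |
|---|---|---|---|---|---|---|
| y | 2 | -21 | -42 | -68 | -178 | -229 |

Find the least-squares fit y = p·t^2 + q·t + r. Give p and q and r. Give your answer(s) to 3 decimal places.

p = -2.936, q = 0.825, r = 2.099

Forming AᵀA = [[11619, 1457, 195]; [1457, 195, 29]; [195, 29, 6]] and Aᵀy = [-32502, -4056, -536]ᵀ gives AᵀA·[p, q, r]ᵀ = Aᵀy.
Row-reducing yields p = -31321/10668, q = 419/508, r = 5599/2667.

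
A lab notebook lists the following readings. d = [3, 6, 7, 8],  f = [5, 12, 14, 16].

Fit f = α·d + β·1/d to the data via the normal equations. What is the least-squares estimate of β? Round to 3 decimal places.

β = -3.494

The normal system XᵀX·[α, β]ᵀ = Xᵀf is [[158, 4]; [4, 4937/28224]]·[α, β]ᵀ = [313, 23/3]ᵀ.
Δ = 158·(4937/28224) − 4² = 164231/14112.
α = (313·(4937/28224) − 4·(23/3))/(164231/14112) = 679745/328462; β = (158·(23/3) − 4·313)/(164231/14112) = -573888/164231.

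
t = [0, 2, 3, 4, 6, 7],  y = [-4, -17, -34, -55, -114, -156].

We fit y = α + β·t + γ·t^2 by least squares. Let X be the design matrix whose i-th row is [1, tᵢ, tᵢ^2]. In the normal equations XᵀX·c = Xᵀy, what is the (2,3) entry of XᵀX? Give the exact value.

658

Row 2 ↔ basis t, column 3 ↔ basis t^2, so (XᵀX)_{2,3} = Σᵢ (t)·(t^2) = (0)·(0) + (2)·(4) + (3)·(9) + (4)·(16) + (6)·(36) + (7)·(49) = 658.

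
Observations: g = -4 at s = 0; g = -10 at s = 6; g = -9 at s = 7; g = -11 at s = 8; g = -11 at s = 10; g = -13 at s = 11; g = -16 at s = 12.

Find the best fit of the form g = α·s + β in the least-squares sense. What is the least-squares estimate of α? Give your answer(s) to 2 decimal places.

Entries of AᵀA: Σs·s = 514, Σs = 54, Σ1 = 7.
And Σs·g = -656, Σg = -74.
Normal equations: [[514, 54]; [54, 7]]·[α, β]ᵀ = [-656, -74]ᵀ.
Eliminating β: 7·(row 1) − 54·(row 2) gives 682·α = 7·(-656) − 54·(-74) = -596, so α = -298/341.
Then β = ((-74) − 54·(-298/341))/7 = -1306/341.

α = -0.87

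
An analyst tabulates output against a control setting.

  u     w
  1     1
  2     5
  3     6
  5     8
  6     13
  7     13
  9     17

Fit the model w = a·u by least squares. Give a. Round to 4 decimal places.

Forming AᵀA = [[205]] and Aᵀw = [391]ᵀ gives AᵀA·[a]ᵀ = Aᵀw.
a = 391/205 = 1.90732.

a = 1.9073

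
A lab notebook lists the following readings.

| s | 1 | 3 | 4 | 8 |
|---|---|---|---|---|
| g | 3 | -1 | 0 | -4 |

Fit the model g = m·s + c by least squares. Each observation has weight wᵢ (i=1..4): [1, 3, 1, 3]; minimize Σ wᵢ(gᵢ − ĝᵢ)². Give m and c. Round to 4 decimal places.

m = -0.8108, c = 2.3514

The normal equations are: 236·m + 38·c = -102;  38·m + 8·c = -12.
(Σwᵢ·s·s = 236, Σwᵢ·s = 38, Σwᵢ·1 = 8, Σwᵢ·s·g = -102, Σwᵢ·g = -12.)
Δ = 236·8 − 38² = 444.
m = ((-102)·8 − 38·(-12))/444 = -30/37; c = (236·(-12) − 38·(-102))/444 = 87/37.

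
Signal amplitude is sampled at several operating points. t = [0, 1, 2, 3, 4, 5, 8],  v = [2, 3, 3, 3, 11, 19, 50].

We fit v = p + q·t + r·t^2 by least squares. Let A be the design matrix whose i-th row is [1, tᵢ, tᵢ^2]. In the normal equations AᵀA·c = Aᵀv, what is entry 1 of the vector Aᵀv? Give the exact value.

91

Entry 1 ↔ basis 1, so (Aᵀv)_{1} = Σᵢ vᵢ = (1)·(2) + (1)·(3) + (1)·(3) + (1)·(3) + (1)·(11) + (1)·(19) + (1)·(50) = 91.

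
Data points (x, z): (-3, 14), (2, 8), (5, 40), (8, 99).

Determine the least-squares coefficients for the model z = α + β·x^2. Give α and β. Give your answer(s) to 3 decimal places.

The normal equations are: 4·α + 102·β = 161;  102·α + 4818·β = 7494.
(Σ1 = 4, Σx^2 = 102, Σx^2·x^2 = 4818, Σz = 161, Σx^2·z = 7494.)
Determinant 4·4818 − 102² = 8868.
α = (161·4818 − 102·7494)/8868 = 1885/1478; β = (4·7494 − 102·161)/8868 = 2259/1478.

α = 1.275, β = 1.528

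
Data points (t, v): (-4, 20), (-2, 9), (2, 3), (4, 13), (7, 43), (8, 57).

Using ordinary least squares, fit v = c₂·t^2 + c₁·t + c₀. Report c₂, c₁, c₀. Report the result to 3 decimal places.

Entries of MᵀM: Σt^2·t^2 = 7041, Σt^2·t = 855, Σt^2 = 153, Σt·t = 153, Σt = 15, Σ1 = 6.
Moment sums: Σt^2·v = 6331, Σt·v = 717, Σv = 145.
MᵀM·[c₂, c₁, c₀]ᵀ = Mᵀv becomes [[7041, 855, 153]; [855, 153, 15]; [153, 15, 6]]·[c₂, c₁, c₀]ᵀ = [6331, 717, 145]ᵀ.
Inverting the 3×3 Gram matrix, [c₂, c₁, c₀]ᵀ = [1627/1659, -1564/1659, 838/553]ᵀ.

c₂ = 0.981, c₁ = -0.943, c₀ = 1.515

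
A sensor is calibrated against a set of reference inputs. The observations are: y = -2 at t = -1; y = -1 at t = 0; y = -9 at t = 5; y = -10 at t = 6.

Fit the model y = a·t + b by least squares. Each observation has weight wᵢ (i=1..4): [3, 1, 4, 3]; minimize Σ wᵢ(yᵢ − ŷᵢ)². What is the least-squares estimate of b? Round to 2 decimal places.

Forming XᵀWX = [[211, 35]; [35, 11]] and XᵀWy = [-354, -73]ᵀ gives XᵀWX·[a, b]ᵀ = XᵀWy.
Δ = 211·11 − 35² = 1096.
a = ((-354)·11 − 35·(-73))/1096 = -1339/1096; b = (211·(-73) − 35·(-354))/1096 = -3013/1096.

b = -2.75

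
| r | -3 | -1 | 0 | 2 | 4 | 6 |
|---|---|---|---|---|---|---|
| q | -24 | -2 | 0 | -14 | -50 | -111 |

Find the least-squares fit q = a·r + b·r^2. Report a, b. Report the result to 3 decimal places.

With design matrix M, MᵀM = [[66, 260]; [260, 1650]] and Mᵀq = [-820, -5070]ᵀ.
Eliminating b: 1650·(row 1) − 260·(row 2) gives 41300·a = 1650·(-820) − 260·(-5070) = -34800, so a = -348/413.
Then b = ((-5070) − 260·(-348/413))/1650 = -6071/2065.

a = -0.843, b = -2.940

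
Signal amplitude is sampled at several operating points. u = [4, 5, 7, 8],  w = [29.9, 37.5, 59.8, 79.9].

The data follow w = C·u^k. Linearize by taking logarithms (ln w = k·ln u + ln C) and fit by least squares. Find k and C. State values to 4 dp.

With ln wᵢ as the transformed response and ln uᵢ as the regressor:
AᵀA = [[12.6227, 7.0211]; [7.0211, 4]], rhs = [27.6139, 15.4940]ᵀ  (here Σln u = 7.0211, Σ(ln u)² = 12.6227, Σln w = 15.4940, Σln u·ln w = 27.6139).
Δ = 12.6227·4 − (7.0211)² = 1.1954; k = (27.6139·4 − 7.0211·15.4940)/1.1954 = 1.39789, ln C = (12.6227·15.4940 − 7.0211·27.6139)/1.1954 = 1.41983, so C = exp(1.41983) = 4.13641.

k = 1.3979, C = 4.1364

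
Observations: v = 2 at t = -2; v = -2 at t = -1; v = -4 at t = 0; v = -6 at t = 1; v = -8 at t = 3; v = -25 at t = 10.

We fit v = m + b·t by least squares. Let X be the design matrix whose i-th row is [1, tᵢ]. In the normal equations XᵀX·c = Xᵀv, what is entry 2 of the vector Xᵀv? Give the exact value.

-282

Entry 2 ↔ basis t, so (Xᵀv)_{2} = Σᵢ (t)·vᵢ = (-2)·(2) + (-1)·(-2) + (0)·(-4) + (1)·(-6) + (3)·(-8) + (10)·(-25) = -282.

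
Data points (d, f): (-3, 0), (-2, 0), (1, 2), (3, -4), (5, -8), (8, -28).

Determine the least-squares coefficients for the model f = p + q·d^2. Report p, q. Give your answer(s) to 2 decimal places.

p = 2.42, q = -0.47

AᵀA·[p, q]ᵀ = Aᵀf reads: 6·p + 112·q = -38;  112·p + 4900·q = -2026.
(Σ1 = 6, Σd^2 = 112, Σd^2·d^2 = 4900, Σf = -38, Σd^2·f = -2026.)
Eliminating q: 4900·(row 1) − 112·(row 2) gives 16856·p = 4900·(-38) − 112·(-2026) = 40712, so p = 727/301.
Then q = ((-2026) − 112·(727/301))/4900 = -1975/4214.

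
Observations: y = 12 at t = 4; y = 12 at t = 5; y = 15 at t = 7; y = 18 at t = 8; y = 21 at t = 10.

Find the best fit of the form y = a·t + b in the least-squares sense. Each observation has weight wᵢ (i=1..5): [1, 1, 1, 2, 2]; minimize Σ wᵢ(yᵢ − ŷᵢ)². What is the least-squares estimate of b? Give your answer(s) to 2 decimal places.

b = 4.57

Sums needed: Σwᵢ·t·t = 418, Σwᵢ·t = 52, Σwᵢ·1 = 7.
For MᵀWy: Σwᵢ·t·y = 921, Σwᵢ·y = 117.
Eliminating b: 7·(row 1) − 52·(row 2) gives 222·a = 7·921 − 52·117 = 363, so a = 121/74.
Then b = (117 − 52·(121/74))/7 = 169/37.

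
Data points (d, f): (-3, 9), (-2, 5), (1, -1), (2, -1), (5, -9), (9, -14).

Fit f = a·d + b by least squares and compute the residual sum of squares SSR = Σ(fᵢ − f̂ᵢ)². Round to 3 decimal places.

From the data, Σd·d = 124, Σd = 12, Σ1 = 6.
Right-hand side: Σd·f = -211, Σf = -11.
Eliminating b: 6·(row 1) − 12·(row 2) gives 600·a = 6·(-211) − 12·(-11) = -1134, so a = -189/100.
Then b = ((-11) − 12·(-189/100))/6 = 146/75.
Residuals: 83/60, -109/150, -317/300, 5/6, -449/300, 319/300; SSR = 2287/300.

SSR = 7.623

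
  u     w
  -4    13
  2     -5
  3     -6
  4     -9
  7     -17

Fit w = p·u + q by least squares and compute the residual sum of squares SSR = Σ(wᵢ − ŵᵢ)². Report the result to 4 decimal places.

The normal equations are: 94·p + 12·q = -235;  12·p + 5·q = -24.
(Σu·u = 94, Σu = 12, Σ1 = 5, Σu·w = -235, Σw = -24.)
Eliminating q: 5·(row 1) − 12·(row 2) gives 326·p = 5·(-235) − 12·(-24) = -887, so p = -887/326.
Then q = ((-24) − 12·(-887/326))/5 = 282/163.
Residuals: 63/163, -210/163, 141/326, 25/163, 103/326; SSR = 691/326.

SSR = 2.1196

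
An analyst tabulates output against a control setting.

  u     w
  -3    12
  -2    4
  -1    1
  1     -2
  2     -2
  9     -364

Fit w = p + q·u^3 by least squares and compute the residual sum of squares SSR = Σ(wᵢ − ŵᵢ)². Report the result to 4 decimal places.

Forming MᵀM = [[6, 702]; [702, 532300]] and Mᵀw = [-351, -265731]ᵀ gives MᵀM·[p, q]ᵀ = Mᵀw.
Eliminating q: 532300·(row 1) − 702·(row 2) gives 2700996·p = 532300·(-351) − 702·(-265731) = -294138, so p = -49023/450166.
Then q = ((-265731) − 702·(-49023/450166))/532300 = -112332/225083.
Residuals: -614913/450166, 52375/450166, 274525/450166, -626645/450166, 946003/450166, -31345/450166; SSR = 3875933/450166.

SSR = 8.6100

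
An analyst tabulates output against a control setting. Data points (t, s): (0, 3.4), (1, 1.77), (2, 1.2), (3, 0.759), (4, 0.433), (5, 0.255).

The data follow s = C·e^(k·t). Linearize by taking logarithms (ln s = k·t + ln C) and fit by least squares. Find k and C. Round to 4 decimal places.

k = -0.5038, C = 3.2408

Linearized form: ln s = k·t + ln C. From the 6 transformed points,
Σt = 15.0000, Σ(t)² = 55.0000, Σln s = -0.5022, Σt·ln s = -10.0722.
Normal system: [[55.0000, 15.0000]; [15.0000, 6]]·[k, ln C]ᵀ = [-10.0722, -0.5022]ᵀ.
Solving (det = 105.0000): k = -0.50381, ln C = 1.17583, so C = exp(1.17583) = 3.24084.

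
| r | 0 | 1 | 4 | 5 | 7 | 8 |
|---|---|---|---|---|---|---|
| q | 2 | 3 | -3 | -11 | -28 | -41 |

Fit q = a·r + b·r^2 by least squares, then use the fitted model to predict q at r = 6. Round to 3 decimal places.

The normal system AᵀA·[a, b]ᵀ = Aᵀq is [[155, 1045]; [1045, 7379]]·[a, b]ᵀ = [-588, -4316]ᵀ.
Δ = 155·7379 − 1045² = 51720.
a = ((-588)·7379 − 1045·(-4316))/51720 = 21421/6465; b = (155·(-4316) − 1045·(-588))/51720 = -1363/1293.
At r = 6: q̂ = (21421/6465)·(6) + (-1363/1293)·(36) = -38938/2155.

q̂ = -18.069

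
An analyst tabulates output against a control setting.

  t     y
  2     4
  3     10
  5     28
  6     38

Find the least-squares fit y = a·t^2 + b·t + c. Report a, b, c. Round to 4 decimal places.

MᵀM·[a, b, c]ᵀ = Mᵀy reads: 2018·a + 376·b + 74·c = 2174;  376·a + 74·b + 16·c = 406;  74·a + 16·b + 4·c = 80.
Inverting the 3×3 Gram matrix, [a, b, c]ᵀ = [2/3, 49/15, -27/5]ᵀ.

a = 0.6667, b = 3.2667, c = -5.4000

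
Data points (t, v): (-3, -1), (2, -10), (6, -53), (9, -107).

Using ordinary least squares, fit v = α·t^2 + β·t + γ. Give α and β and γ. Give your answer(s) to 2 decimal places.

α = -1.01, β = -2.77, γ = -0.27

From the data, Σt^2·t^2 = 7954, Σt^2·t = 926, Σt^2 = 130, Σt·t = 130, Σt = 14, Σ1 = 4.
For Aᵀv: Σt^2·v = -10624, Σt·v = -1298, Σv = -171.
Row-reducing yields α = -13487/13368, β = -37019/13368, γ = -299/1114.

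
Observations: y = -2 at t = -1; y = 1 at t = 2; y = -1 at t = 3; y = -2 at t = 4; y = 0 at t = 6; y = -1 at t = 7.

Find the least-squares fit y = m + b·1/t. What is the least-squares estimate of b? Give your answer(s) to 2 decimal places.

b = 1.28

Setting ∂/∂m … = 0 gives: 6·m + (11/28)·b = -5;  (11/28)·m + (10385/7056)·b = 32/21.
Eliminating b: (10385/7056)·(row 1) − (11/28)·(row 2) gives (20407/2352)·m = (10385/7056)·(-5) − (11/28)·(32/21) = -56149/7056, so m = -56149/61221.
Then b = ((32/21) − (11/28)·(-56149/61221))/(10385/7056) = 26124/20407.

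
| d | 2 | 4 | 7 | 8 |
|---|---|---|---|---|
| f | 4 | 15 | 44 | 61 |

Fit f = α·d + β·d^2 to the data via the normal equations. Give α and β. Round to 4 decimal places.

α = -0.1591, β = 0.9549

The normal system AᵀA·[α, β]ᵀ = Aᵀf is [[133, 927]; [927, 6769]]·[α, β]ᵀ = [864, 6316]ᵀ.
det = 133·6769 − 927² = 40948.
α = (864·6769 − 927·6316)/40948 = -1629/10237; β = (133·6316 − 927·864)/40948 = 9775/10237.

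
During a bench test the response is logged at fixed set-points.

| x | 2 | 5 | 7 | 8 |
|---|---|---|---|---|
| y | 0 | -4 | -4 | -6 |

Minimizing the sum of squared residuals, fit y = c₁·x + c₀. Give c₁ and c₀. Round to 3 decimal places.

The normal equations are: 142·c₁ + 22·c₀ = -96;  22·c₁ + 4·c₀ = -14.
(Σx·x = 142, Σx = 22, Σ1 = 4, Σx·y = -96, Σy = -14.)
det = 142·4 − 22² = 84.
c₁ = ((-96)·4 − 22·(-14))/84 = -19/21; c₀ = (142·(-14) − 22·(-96))/84 = 31/21.

c₁ = -0.905, c₀ = 1.476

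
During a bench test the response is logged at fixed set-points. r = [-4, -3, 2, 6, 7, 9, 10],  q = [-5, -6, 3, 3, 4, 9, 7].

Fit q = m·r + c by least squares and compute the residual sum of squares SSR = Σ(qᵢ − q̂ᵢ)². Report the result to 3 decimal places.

Sums needed: Σr·r = 295, Σr = 27, Σ1 = 7.
Moment sums: Σr·q = 241, Σq = 15.
XᵀX·[m, c]ᵀ = Xᵀq becomes [[295, 27]; [27, 7]]·[m, c]ᵀ = [241, 15]ᵀ.
Eliminating c: 7·(row 1) − 27·(row 2) gives 1336·m = 7·241 − 27·15 = 1282, so m = 641/668.
Then c = (15 − 27·(641/668))/7 = -1041/668.
Residuals: 265/668, -261/167, 1763/668, -801/668, -387/334, 321/167, -693/668; SSR = 5717/334.

SSR = 17.117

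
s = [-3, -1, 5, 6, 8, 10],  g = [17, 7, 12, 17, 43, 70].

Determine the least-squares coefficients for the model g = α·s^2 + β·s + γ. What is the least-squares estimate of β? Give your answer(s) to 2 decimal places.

The normal system AᵀA·[α, β, γ]ᵀ = Aᵀg is [[16099, 1825, 235]; [1825, 235, 25]; [235, 25, 6]]·[α, β, γ]ᵀ = [10824, 1148, 166]ᵀ.
Solving the 3×3 system (Gaussian elimination) gives α = 53857/55992, β = -764447/279960, γ = 3198/2333.

β = -2.73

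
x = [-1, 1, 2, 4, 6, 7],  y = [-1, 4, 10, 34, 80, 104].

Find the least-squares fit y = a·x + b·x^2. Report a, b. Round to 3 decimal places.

Normal-equation sums: Σx·x = 107, Σx·x^2 = 631, Σx^2·x^2 = 3971.
For Mᵀy: Σx·y = 1369, Σx^2·y = 8563.
MᵀM·[a, b]ᵀ = Mᵀy becomes [[107, 631]; [631, 3971]]·[a, b]ᵀ = [1369, 8563]ᵀ.
Δ = 107·3971 − 631² = 26736.
a = (1369·3971 − 631·8563)/26736 = 16523/13368; b = (107·8563 − 631·1369)/26736 = 26201/13368.

a = 1.236, b = 1.960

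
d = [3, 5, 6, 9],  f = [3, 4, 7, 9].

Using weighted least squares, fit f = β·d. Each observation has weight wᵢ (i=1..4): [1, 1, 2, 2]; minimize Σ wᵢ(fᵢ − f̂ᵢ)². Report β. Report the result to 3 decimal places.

Compute the Gram sums: Σwᵢ·d·d = 268.
Right-hand side: Σwᵢ·d·f = 275.
So XᵀWX·[β]ᵀ = XᵀWf: [[268]]·[β]ᵀ = [275]ᵀ.
β = 275/268 = 1.02612.

β = 1.026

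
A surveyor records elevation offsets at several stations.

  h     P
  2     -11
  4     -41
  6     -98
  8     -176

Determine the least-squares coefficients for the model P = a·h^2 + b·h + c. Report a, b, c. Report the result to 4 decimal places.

a = -3.0000, b = 2.4000, c = -3.5000

The normal system MᵀM·[a, b, c]ᵀ = MᵀP is [[5664, 800, 120]; [800, 120, 20]; [120, 20, 4]]·[a, b, c]ᵀ = [-15492, -2182, -326]ᵀ.
Inverting the 3×3 Gram matrix, [a, b, c]ᵀ = [-3, 12/5, -7/2]ᵀ.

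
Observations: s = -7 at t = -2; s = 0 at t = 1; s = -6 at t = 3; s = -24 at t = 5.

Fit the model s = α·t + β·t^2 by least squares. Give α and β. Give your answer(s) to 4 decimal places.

The normal equations are: 39·α + 145·β = -124;  145·α + 723·β = -682.
(Σt·t = 39, Σt·t^2 = 145, Σt^2·t^2 = 723, Σt·s = -124, Σt^2·s = -682.)
Δ = 39·723 − 145² = 7172.
α = ((-124)·723 − 145·(-682))/7172 = 4619/3586; β = (39·(-682) − 145·(-124))/7172 = -4309/3586.

α = 1.2881, β = -1.2016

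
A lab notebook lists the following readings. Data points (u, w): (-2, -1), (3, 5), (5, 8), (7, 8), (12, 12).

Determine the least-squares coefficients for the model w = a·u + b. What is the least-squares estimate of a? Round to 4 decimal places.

a = 0.9151

Normal-equation sums: Σu·u = 231, Σu = 25, Σ1 = 5.
Moment sums: Σu·w = 257, Σw = 32.
Determinant 231·5 − 25² = 530.
a = (257·5 − 25·32)/530 = 97/106; b = (231·32 − 25·257)/530 = 967/530.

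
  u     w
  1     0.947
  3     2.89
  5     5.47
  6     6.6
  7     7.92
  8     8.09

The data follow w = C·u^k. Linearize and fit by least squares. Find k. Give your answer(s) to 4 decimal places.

k = 1.0712

With ln wᵢ as the transformed response and ln uᵢ as the regressor:
Over the data: Σln u = 8.5252, Σ(ln u)² = 15.1183, Σln w = 8.7532, Σln u·ln w = 15.6562.
Normal system: [[15.1183, 8.5252]; [8.5252, 6]]·[k, ln C]ᵀ = [15.6562, 8.7532]ᵀ.
Δ = 15.1183·6 − (8.5252)² = 18.0313; k = (15.6562·6 − 8.5252·8.7532)/18.0313 = 1.07118, ln C = (15.1183·8.7532 − 8.5252·15.6562)/18.0313 = -0.06313.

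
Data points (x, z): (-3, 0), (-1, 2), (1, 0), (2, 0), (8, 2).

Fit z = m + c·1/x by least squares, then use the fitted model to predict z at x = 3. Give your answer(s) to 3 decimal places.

ẑ = 0.569

The normal system MᵀM·[m, c]ᵀ = Mᵀz is [[5, 7/24]; [7/24, 1369/576]]·[m, c]ᵀ = [4, -7/4]ᵀ.
det = 5·(1369/576) − (7/24)² = 1699/144.
m = (4·(1369/576) − (7/24)·(-7/4))/(1699/144) = 2885/3398; c = (5·(-7/4) − (7/24)·4)/(1699/144) = -1428/1699.
At x = 3: ẑ = (2885/3398)·(1) + (-1428/1699)·(1/3) = 1933/3398.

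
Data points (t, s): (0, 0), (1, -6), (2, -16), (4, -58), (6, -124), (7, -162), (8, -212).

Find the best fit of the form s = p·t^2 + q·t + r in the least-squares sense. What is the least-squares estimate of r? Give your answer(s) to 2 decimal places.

XᵀX·[p, q, r]ᵀ = Xᵀs reads: 8066·p + 1144·q + 170·r = -26968;  1144·p + 170·q + 28·r = -3844;  170·p + 28·q + 7·r = -578.
Solving the 3×3 system (Gaussian elimination) gives p = -2362/789, q = -56390/22881, r = -78/7627.

r = -0.01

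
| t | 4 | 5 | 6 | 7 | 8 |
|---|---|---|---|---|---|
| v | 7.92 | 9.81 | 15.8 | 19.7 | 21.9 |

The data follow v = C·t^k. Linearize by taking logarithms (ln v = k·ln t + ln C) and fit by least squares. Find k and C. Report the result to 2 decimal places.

With ln vᵢ as the transformed response and ln tᵢ as the regressor:
AᵀA = [[15.8331, 8.8128]; [8.8128, 5]], rhs = [23.7072, 13.1799]ᵀ  (here Σln t = 8.8128, Σ(ln t)² = 15.8331, Σln v = 13.1799, Σln t·ln v = 23.7072).
Δ = 15.8331·5 − (8.8128)² = 1.4995; k = (23.7072·5 − 8.8128·13.1799)/1.4995 = 1.58964, ln C = (15.8331·13.1799 − 8.8128·23.7072)/1.4995 = -0.16587, so C = exp(-0.16587) = 0.84715.

k = 1.59, C = 0.85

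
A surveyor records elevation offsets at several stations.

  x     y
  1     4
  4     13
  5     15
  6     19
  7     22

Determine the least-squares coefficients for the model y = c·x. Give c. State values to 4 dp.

From the data, Σx·x = 127.
For Aᵀy: Σx·y = 399.
So AᵀA·[c]ᵀ = Aᵀy: [[127]]·[c]ᵀ = [399]ᵀ.
c = 399/127 = 3.14173.

c = 3.1417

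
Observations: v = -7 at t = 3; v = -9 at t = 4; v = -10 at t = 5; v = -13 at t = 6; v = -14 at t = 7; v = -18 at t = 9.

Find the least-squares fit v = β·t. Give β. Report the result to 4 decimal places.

β = -2.0602

With design matrix A, AᵀA = [[216]] and Aᵀv = [-445]ᵀ.
β = (-445)/216 = -2.06019.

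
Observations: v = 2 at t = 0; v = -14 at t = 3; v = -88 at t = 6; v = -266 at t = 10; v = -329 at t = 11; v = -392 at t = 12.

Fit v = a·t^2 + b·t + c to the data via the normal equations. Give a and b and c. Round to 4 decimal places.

a = -3.0057, b = 3.1049, c = 2.4888

The normal equations are: 46754·a + 4302·b + 410·c = -126151;  4302·a + 410·b + 42·c = -11553;  410·a + 42·b + 6·c = -1087.
Solving the 3×3 system (Gaussian elimination) gives a = -138533/46090, b = 71553/23045, c = 5214/2095.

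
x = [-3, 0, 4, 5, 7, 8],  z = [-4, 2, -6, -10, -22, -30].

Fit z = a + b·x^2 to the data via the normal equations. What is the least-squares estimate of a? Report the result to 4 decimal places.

a = 1.5843

The normal equations are: 6·a + 163·b = -70;  163·a + 7459·b = -3380.
(Σ1 = 6, Σx^2 = 163, Σx^2·x^2 = 7459, Σz = -70, Σx^2·z = -3380.)
Determinant 6·7459 − 163² = 18185.
a = ((-70)·7459 − 163·(-3380))/18185 = 5762/3637; b = (6·(-3380) − 163·(-70))/18185 = -1774/3637.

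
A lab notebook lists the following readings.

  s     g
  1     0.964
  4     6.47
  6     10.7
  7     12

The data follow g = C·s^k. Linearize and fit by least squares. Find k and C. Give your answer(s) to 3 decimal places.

Let Y = ln g. Fitting Y = k·ln s + ln C by least squares:
Σln s = 5.1240, Σ(ln s)² = 8.9188, Σln g = 6.6857, Σln s·ln g = 11.6708.
Equations: 8.9188·k + 5.1240·ln C = 11.6708;  5.1240·k + 4·ln C = 6.6857.
Slope k = (n·Σln s·ln g − Σln s·Σln g)/(n·Σ(ln s)² − (Σln s)²) = (4·11.6708 − 5.1240·6.6857)/9.4201 = 1.31909; ln C = (Σln g − k·Σln s)/n = -0.01833, so C = exp(-0.01833) = 0.98184.

k = 1.319, C = 0.982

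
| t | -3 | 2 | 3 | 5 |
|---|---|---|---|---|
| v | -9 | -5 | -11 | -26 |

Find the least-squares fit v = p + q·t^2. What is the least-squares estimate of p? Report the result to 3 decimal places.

The normal system AᵀA·[p, q]ᵀ = Aᵀv is [[4, 47]; [47, 803]]·[p, q]ᵀ = [-51, -850]ᵀ.
Δ = 4·803 − 47² = 1003.
p = ((-51)·803 − 47·(-850))/1003 = -1; q = (4·(-850) − 47·(-51))/1003 = -1.

p = -1.000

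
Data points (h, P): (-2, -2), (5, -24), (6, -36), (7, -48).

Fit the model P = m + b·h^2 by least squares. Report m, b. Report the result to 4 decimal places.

From the data, Σ1 = 4, Σh^2 = 114, Σh^2·h^2 = 4338.
Moment sums: ΣP = -110, Σh^2·P = -4256.
So XᵀX·[m, b]ᵀ = XᵀP: [[4, 114]; [114, 4338]]·[m, b]ᵀ = [-110, -4256]ᵀ.
det = 4·4338 − 114² = 4356.
m = ((-110)·4338 − 114·(-4256))/4356 = 667/363; b = (4·(-4256) − 114·(-110))/4356 = -1121/1089.

m = 1.8375, b = -1.0294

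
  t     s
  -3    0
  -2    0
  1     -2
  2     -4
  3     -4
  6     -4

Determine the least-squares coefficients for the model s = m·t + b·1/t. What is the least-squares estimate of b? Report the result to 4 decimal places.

b = -1.3737

The normal system XᵀX·[m, b]ᵀ = Xᵀs is [[63, 6]; [6, 7/4]]·[m, b]ᵀ = [-46, -6]ᵀ.
Determinant 63·(7/4) − 6² = 297/4.
m = ((-46)·(7/4) − 6·(-6))/(297/4) = -178/297; b = (63·(-6) − 6·(-46))/(297/4) = -136/99.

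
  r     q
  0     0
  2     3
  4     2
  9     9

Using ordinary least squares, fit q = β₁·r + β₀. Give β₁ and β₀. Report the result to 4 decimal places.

β₁ = 0.9497, β₀ = -0.0615

Compute the Gram sums: Σr·r = 101, Σr = 15, Σ1 = 4.
And Σr·q = 95, Σq = 14.
Normal equations: [[101, 15]; [15, 4]]·[β₁, β₀]ᵀ = [95, 14]ᵀ.
Eliminating β₀: 4·(row 1) − 15·(row 2) gives 179·β₁ = 4·95 − 15·14 = 170, so β₁ = 170/179.
Then β₀ = (14 − 15·(170/179))/4 = -11/179.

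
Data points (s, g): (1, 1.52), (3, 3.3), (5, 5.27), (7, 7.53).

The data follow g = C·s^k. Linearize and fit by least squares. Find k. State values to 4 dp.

k = 0.8097

Linearized form: ln g = k·ln s + ln C. From the 4 transformed points,
Over the data: Σln s = 4.6540, Σ(ln s)² = 7.5838, Σln g = 5.2936, Σln s·ln g = 7.9152.
Normal system: [[7.5838, 4.6540]; [4.6540, 4]]·[k, ln C]ᵀ = [7.9152, 5.2936]ᵀ.
Slope k = (n·Σln s·ln g − Σln s·Σln g)/(n·Σ(ln s)² − (Σln s)²) = (4·7.9152 − 4.6540·5.2936)/8.6759 = 0.80968; ln C = (Σln g − k·Σln s)/n = 0.38133.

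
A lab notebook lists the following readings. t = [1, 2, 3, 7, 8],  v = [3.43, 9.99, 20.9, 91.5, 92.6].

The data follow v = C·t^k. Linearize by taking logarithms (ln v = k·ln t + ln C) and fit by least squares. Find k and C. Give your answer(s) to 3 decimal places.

Let Y = ln v. Fitting Y = k·ln t + ln C by least squares:
XᵀX = [[9.7980, 5.8171]; [5.8171, 5]], rhs = [23.1395, 15.6185]ᵀ  (here Σln t = 5.8171, Σ(ln t)² = 9.7980, Σln v = 15.6185, Σln t·ln v = 23.1395).
Slope k = (n·Σln t·ln v − Σln t·Σln v)/(n·Σ(ln t)² − (Σln t)²) = (5·23.1395 − 5.8171·15.6185)/15.1514 = 1.63965; ln C = (Σln v − k·Σln t)/n = 1.21610, so C = exp(1.21610) = 3.37401.

k = 1.640, C = 3.374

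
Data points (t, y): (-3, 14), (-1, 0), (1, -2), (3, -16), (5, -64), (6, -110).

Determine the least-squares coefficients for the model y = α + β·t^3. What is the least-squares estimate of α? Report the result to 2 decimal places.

α = -0.90

The normal system XᵀX·[α, β]ᵀ = Xᵀy is [[6, 341]; [341, 63741]]·[α, β]ᵀ = [-178, -32572]ᵀ.
Δ = 6·63741 − 341² = 266165.
α = ((-178)·63741 − 341·(-32572))/266165 = -238846/266165; β = (6·(-32572) − 341·(-178))/266165 = -134734/266165.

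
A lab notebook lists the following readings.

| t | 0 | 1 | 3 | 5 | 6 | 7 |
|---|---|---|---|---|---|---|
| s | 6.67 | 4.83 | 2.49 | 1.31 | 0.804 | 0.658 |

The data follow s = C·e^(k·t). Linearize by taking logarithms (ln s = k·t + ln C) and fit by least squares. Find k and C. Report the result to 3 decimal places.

Taking logs, ln s = k·t + ln C, so regress ln s on t.
Σt = 22.0000, Σ(t)² = 120.0000, Σln s = 4.0181, Σt·ln s = 1.4230.
Equations: 120.0000·k + 22.0000·ln C = 1.4230;  22.0000·k + 6·ln C = 4.0181.
Solving (det = 236.0000): k = -0.33839, ln C = 1.91043, so C = exp(1.91043) = 6.75599.

k = -0.338, C = 6.756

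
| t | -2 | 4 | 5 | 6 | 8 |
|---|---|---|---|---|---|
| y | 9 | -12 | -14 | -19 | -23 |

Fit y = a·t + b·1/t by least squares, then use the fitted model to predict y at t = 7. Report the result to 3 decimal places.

Setting ∂/∂a … = 0 gives: 145·a + 5·b = -434;  5·a + (5701/14400)·b = -1961/120.
(Σt·t = 145, Σt·1/t = 5, Σ1/t·1/t = 5701/14400, Σt·y = -434, Σ1/t·y = -1961/120.)
Eliminating b: (5701/14400)·(row 1) − 5·(row 2) gives (93329/2880)·a = (5701/14400)·(-434) − 5·(-1961/120) = -648817/7200, so a = -1297634/466645.
Then b = ((-1961/120) − 5·(-1297634/466645))/(5701/14400) = -574680/93329.
At t = 7: ŷ = (-1297634/466645)·(7) + (-574680/93329)·(1/7) = -66457466/3266515.

ŷ = -20.345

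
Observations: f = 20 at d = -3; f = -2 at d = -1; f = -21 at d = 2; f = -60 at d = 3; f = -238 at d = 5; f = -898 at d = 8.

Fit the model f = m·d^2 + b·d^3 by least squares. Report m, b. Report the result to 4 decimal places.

m = -2.1607, b = -1.4831

Setting ∂/∂m … = 0 gives: 4900·m + 35924·b = -63868;  35924·m + 279292·b = -491852.
det = 4900·279292 − 35924² = 77997024.
m = ((-63868)·279292 − 35924·(-491852))/77997024 = -35827/16581; b = (4900·(-491852) − 35924·(-63868))/77997024 = -24592/16581.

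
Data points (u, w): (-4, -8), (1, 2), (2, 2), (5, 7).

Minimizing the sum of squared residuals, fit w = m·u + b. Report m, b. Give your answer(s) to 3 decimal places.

Entries of AᵀA: Σu·u = 46, Σu = 4, Σ1 = 4.
For Aᵀw: Σu·w = 73, Σw = 3.
So AᵀA·[m, b]ᵀ = Aᵀw: [[46, 4]; [4, 4]]·[m, b]ᵀ = [73, 3]ᵀ.
Δ = 46·4 − 4² = 168.
m = (73·4 − 4·3)/168 = 5/3; b = (46·3 − 4·73)/168 = -11/12.

m = 1.667, b = -0.917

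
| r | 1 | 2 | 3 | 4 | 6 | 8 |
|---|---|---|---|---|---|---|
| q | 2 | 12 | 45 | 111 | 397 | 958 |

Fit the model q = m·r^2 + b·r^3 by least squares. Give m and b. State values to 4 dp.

m = -0.9441, b = 1.9898

With design matrix A, AᵀA = [[5746, 41844]; [41844, 313690]] and Aᵀq = [77835, 584665]ᵀ.
Determinant 5746·313690 − 41844² = 51542404.
m = (77835·313690 − 41844·584665)/51542404 = -24330555/25771202; b = (5746·584665 − 41844·77835)/51542404 = 51278675/25771202.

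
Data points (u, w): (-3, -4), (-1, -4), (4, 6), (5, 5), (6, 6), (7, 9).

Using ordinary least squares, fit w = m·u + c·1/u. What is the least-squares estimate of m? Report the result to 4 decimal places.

Sums needed: Σu·u = 136, Σu·1/u = 6, Σ1/u·1/u = 222581/176400.
For Mᵀw: Σu·w = 164, Σ1/u·w = 425/42.
Normal equations: [[136, 6]; [6, 222581/176400]]·[m, c]ᵀ = [164, 425/42]ᵀ.
Determinant 136·(222581/176400) − 6² = 2990077/22050.
m = (164·(222581/176400) − 6·(425/42))/(2990077/22050) = 6448321/5980154; c = (136·(425/42) − 6·164)/(2990077/22050) = 8647800/2990077.

m = 1.0783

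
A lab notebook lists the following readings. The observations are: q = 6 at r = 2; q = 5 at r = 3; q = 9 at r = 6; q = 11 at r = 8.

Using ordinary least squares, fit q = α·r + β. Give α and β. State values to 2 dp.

α = 0.96, β = 3.21

MᵀM·[α, β]ᵀ = Mᵀq reads: 113·α + 19·β = 169;  19·α + 4·β = 31.
(Σr·r = 113, Σr = 19, Σ1 = 4, Σr·q = 169, Σq = 31.)
Δ = 113·4 − 19² = 91.
α = (169·4 − 19·31)/91 = 87/91; β = (113·31 − 19·169)/91 = 292/91.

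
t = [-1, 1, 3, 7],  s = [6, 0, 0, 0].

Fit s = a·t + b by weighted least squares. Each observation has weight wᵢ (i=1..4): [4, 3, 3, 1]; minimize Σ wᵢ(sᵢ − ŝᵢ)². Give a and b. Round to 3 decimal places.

a = -0.907, b = 3.419

The normal system AᵀWA·[a, b]ᵀ = AᵀWs is [[83, 15]; [15, 11]]·[a, b]ᵀ = [-24, 24]ᵀ.
Eliminating b: 11·(row 1) − 15·(row 2) gives 688·a = 11·(-24) − 15·24 = -624, so a = -39/43.
Then b = (24 − 15·(-39/43))/11 = 147/43.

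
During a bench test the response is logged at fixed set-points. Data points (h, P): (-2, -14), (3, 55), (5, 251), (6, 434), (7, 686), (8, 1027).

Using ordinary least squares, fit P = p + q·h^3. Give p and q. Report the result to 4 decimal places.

p = 1.2104, q = 2.0014

Entries of MᵀM: Σ1 = 6, Σh^3 = 1215, Σh^3·h^3 = 442867.
For MᵀP: ΣP = 2439, Σh^3·P = 887838.
So MᵀM·[p, q]ᵀ = MᵀP: [[6, 1215]; [1215, 442867]]·[p, q]ᵀ = [2439, 887838]ᵀ.
Determinant 6·442867 − 1215² = 1180977.
p = (2439·442867 − 1215·887838)/1180977 = 476481/393659; q = (6·887838 − 1215·2439)/1180977 = 787881/393659.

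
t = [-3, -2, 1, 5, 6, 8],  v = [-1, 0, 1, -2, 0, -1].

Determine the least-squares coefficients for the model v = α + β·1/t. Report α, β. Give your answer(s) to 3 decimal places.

Forming MᵀM = [[6, 79/120]; [79/120, 20801/14400]] and Mᵀv = [-3, 97/120]ᵀ gives MᵀM·[α, β]ᵀ = Mᵀv.
det = 6·(20801/14400) − (79/120)² = 23713/2880.
α = ((-3)·(20801/14400) − (79/120)·(97/120))/(23713/2880) = -70066/118565; β = (6·(97/120) − (79/120)·(-3))/(23713/2880) = 19656/23713.

α = -0.591, β = 0.829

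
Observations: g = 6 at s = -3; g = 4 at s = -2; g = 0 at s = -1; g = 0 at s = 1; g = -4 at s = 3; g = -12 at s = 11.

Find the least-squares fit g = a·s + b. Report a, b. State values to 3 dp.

a = -1.224, b = 0.837

Sums needed: Σs·s = 145, Σs = 9, Σ1 = 6.
And Σs·g = -170, Σg = -6.
So XᵀX·[a, b]ᵀ = Xᵀg: [[145, 9]; [9, 6]]·[a, b]ᵀ = [-170, -6]ᵀ.
Eliminating b: 6·(row 1) − 9·(row 2) gives 789·a = 6·(-170) − 9·(-6) = -966, so a = -322/263.
Then b = ((-6) − 9·(-322/263))/6 = 220/263.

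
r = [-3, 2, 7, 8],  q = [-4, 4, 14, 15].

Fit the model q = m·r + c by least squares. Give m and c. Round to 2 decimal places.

m = 1.77, c = 1.05

Normal-equation sums: Σr·r = 126, Σr = 14, Σ1 = 4.
Right-hand side: Σr·q = 238, Σq = 29.
Normal equations: [[126, 14]; [14, 4]]·[m, c]ᵀ = [238, 29]ᵀ.
det = 126·4 − 14² = 308.
m = (238·4 − 14·29)/308 = 39/22; c = (126·29 − 14·238)/308 = 23/22.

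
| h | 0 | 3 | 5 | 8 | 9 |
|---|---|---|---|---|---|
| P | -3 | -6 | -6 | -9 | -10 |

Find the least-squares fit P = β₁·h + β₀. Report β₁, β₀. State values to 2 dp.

Sums needed: Σh·h = 179, Σh = 25, Σ1 = 5.
And Σh·P = -210, ΣP = -34.
Eliminating β₀: 5·(row 1) − 25·(row 2) gives 270·β₁ = 5·(-210) − 25·(-34) = -200, so β₁ = -20/27.
Then β₀ = ((-34) − 25·(-20/27))/5 = -418/135.

β₁ = -0.74, β₀ = -3.10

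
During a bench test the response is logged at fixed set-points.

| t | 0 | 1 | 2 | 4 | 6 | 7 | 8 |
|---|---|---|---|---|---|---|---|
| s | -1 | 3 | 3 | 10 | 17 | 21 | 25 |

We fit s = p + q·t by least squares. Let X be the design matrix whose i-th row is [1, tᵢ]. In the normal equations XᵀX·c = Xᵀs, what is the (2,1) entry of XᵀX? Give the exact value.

Row 2 ↔ basis t, column 1 ↔ basis 1, so (XᵀX)_{2,1} = Σᵢ t = (0)·(1) + (1)·(1) + (2)·(1) + (4)·(1) + (6)·(1) + (7)·(1) + (8)·(1) = 28.

28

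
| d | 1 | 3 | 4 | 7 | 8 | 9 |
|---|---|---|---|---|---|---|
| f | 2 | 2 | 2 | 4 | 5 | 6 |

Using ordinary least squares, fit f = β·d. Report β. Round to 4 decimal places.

β = 0.6273

With design matrix A, AᵀA = [[220]] and Aᵀf = [138]ᵀ.
β = 138/220 = 0.627273.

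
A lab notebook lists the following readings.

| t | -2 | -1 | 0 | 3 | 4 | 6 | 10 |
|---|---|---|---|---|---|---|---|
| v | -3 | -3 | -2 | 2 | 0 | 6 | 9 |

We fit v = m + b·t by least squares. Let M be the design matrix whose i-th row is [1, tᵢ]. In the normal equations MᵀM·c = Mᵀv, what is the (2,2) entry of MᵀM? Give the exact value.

Row 2 ↔ basis t, column 2 ↔ basis t, so (MᵀM)_{2,2} = Σᵢ (t)·(t) = (-2)·(-2) + (-1)·(-1) + (0)·(0) + (3)·(3) + (4)·(4) + (6)·(6) + (10)·(10) = 166.

166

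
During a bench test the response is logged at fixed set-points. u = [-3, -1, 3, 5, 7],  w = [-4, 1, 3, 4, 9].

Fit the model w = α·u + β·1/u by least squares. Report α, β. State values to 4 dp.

From the data, Σu·u = 93, Σu·1/u = 5, Σ1/u·1/u = 14141/11025.
Right-hand side: Σu·w = 103, Σ1/u·w = 359/105.
Eliminating β: (14141/11025)·(row 1) − 5·(row 2) gives (346496/3675)·α = (14141/11025)·103 − 5·(359/105) = 1268048/11025, so α = 79253/64968.
Then β = ((359/105) − 5·(79253/64968))/(14141/11025) = -45255/21656.

α = 1.2199, β = -2.0897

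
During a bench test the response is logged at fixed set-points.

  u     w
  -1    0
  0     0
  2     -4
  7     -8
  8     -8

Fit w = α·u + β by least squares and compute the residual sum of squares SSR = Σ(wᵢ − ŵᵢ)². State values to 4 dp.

SSR = 2.6826

With design matrix A, AᵀA = [[118, 16]; [16, 5]] and Aᵀw = [-128, -20]ᵀ.
Eliminating β: 5·(row 1) − 16·(row 2) gives 334·α = 5·(-128) − 16·(-20) = -320, so α = -160/167.
Then β = ((-20) − 16·(-160/167))/5 = -156/167.
Residuals: -4/167, 156/167, -192/167, -60/167, 100/167; SSR = 448/167.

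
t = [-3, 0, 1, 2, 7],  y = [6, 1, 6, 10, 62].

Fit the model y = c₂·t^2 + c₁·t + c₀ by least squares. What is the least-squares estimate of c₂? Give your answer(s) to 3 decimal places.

MᵀM·[c₂, c₁, c₀]ᵀ = Mᵀy reads: 2499·c₂ + 325·c₁ + 63·c₀ = 3138;  325·c₂ + 63·c₁ + 7·c₀ = 442;  63·c₂ + 7·c₁ + 5·c₀ = 85.
(Σt^2·t^2 = 2499, Σt^2·t = 325, Σt^2 = 63, Σt·t = 63, Σt = 7, Σ1 = 5, Σt^2·y = 3138, Σt·y = 442, Σy = 85.)
Inverting the 3×3 Gram matrix, [c₂, c₁, c₀]ᵀ = [83695/86606, 153285/86606, 101573/43303]ᵀ.

c₂ = 0.966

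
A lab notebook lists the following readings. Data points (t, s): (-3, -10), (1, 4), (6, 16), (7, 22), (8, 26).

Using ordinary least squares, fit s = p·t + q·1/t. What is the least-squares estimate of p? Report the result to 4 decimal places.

Setting ∂/∂p … = 0 gives: 159·p + 5·q = 492;  5·p + (33161/28224)·q = 459/28.
Eliminating q: (33161/28224)·(row 1) − 5·(row 2) gives (1522333/9408)·p = (33161/28224)·492 − 5·(459/28) = 1166821/2352, so p = 4667284/1522333.
Then q = ((459/28) − 5·(4667284/1522333))/(33161/28224) = 1377936/1522333.

p = 3.0659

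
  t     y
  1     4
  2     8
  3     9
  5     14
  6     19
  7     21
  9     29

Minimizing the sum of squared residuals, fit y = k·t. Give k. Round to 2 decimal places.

k = 3.12

With design matrix X, XᵀX = [[205]] and Xᵀy = [639]ᵀ.
Hence k = 639 / 205 ≈ 3.11707.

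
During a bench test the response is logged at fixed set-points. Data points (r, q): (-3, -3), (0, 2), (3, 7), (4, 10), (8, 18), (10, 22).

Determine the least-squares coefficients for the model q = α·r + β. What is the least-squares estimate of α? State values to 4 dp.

Sums needed: Σr·r = 198, Σr = 22, Σ1 = 6.
Right-hand side: Σr·q = 434, Σq = 56.
So AᵀA·[α, β]ᵀ = Aᵀq: [[198, 22]; [22, 6]]·[α, β]ᵀ = [434, 56]ᵀ.
Determinant 198·6 − 22² = 704.
α = (434·6 − 22·56)/704 = 343/176; β = (198·56 − 22·434)/704 = 35/16.

α = 1.9489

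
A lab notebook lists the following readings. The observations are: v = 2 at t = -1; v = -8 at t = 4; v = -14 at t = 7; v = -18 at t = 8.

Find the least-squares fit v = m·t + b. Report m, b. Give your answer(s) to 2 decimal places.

m = -2.14, b = 0.14

Sums needed: Σt·t = 130, Σt = 18, Σ1 = 4.
Right-hand side: Σt·v = -276, Σv = -38.
XᵀX·[m, b]ᵀ = Xᵀv becomes [[130, 18]; [18, 4]]·[m, b]ᵀ = [-276, -38]ᵀ.
Determinant 130·4 − 18² = 196.
m = ((-276)·4 − 18·(-38))/196 = -15/7; b = (130·(-38) − 18·(-276))/196 = 1/7.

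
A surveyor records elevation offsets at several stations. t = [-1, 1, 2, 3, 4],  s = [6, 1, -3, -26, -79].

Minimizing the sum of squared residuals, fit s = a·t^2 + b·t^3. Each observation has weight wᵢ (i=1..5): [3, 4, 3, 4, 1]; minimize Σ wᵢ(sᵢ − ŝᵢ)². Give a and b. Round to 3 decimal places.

Forming MᵀWM = [[635, 2093]; [2093, 7211]] and MᵀWs = [-2214, -7950]ᵀ gives MᵀWM·[a, b]ᵀ = MᵀWs.
det = 635·7211 − 2093² = 198336.
a = ((-2214)·7211 − 2093·(-7950))/198336 = 56183/16528; b = (635·(-7950) − 2093·(-2214))/198336 = -34529/16528.

a = 3.399, b = -2.089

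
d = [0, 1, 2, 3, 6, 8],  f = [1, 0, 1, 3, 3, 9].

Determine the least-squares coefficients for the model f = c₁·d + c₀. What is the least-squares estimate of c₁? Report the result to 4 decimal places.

Setting ∂/∂c₁ … = 0 gives: 114·c₁ + 20·c₀ = 101;  20·c₁ + 6·c₀ = 17.
(Σd·d = 114, Σd = 20, Σ1 = 6, Σd·f = 101, Σf = 17.)
Eliminating c₀: 6·(row 1) − 20·(row 2) gives 284·c₁ = 6·101 − 20·17 = 266, so c₁ = 133/142.
Then c₀ = (17 − 20·(133/142))/6 = -41/142.

c₁ = 0.9366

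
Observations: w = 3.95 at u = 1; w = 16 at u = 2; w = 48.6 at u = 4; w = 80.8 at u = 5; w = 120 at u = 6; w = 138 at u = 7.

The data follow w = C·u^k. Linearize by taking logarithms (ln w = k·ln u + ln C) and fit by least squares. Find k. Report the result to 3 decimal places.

k = 1.838

With ln wᵢ as the transformed response and ln uᵢ as the regressor:
Σln u = 7.4265, Σ(ln u)² = 11.9895, Σln w = 22.1367, Σln u·ln w = 32.5403.
Equations: 11.9895·k + 7.4265·ln C = 32.5403;  7.4265·k + 6·ln C = 22.1367.
Solving (det = 16.7835): k = 1.83769, ln C = 1.41483.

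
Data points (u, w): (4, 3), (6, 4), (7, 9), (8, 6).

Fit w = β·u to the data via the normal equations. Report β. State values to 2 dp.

Entries of MᵀM: Σu·u = 165.
Moment sums: Σu·w = 147.
Hence β = 147 / 165 ≈ 0.890909.

β = 0.89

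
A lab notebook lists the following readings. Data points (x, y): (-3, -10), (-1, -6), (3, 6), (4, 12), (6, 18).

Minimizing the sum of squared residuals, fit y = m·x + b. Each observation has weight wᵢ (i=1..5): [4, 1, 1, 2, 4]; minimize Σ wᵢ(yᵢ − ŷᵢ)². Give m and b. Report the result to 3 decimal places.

The normal system MᵀWM·[m, b]ᵀ = MᵀWy is [[222, 22]; [22, 12]]·[m, b]ᵀ = [672, 56]ᵀ.
Determinant 222·12 − 22² = 2180.
m = (672·12 − 22·56)/2180 = 1708/545; b = (222·56 − 22·672)/2180 = -588/545.

m = 3.134, b = -1.079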